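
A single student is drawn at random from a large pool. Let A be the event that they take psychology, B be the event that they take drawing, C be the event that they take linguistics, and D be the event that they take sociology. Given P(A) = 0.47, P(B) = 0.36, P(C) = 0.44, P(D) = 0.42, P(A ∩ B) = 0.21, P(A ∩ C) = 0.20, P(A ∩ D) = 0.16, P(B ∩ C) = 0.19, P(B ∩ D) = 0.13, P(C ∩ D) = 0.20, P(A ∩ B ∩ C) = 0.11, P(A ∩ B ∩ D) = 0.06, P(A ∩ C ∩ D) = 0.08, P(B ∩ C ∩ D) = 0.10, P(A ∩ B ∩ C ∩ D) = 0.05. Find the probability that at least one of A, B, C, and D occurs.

0.90

By inclusion-exclusion,
P(A ∪ B ∪ C ∪ D) = 0.47 + 0.36 + 0.44 + 0.42 − 0.21 − 0.20 − 0.16 − 0.19 − 0.13 − 0.20 + 0.11 + 0.06 + 0.08 + 0.10 − 0.05 = 0.90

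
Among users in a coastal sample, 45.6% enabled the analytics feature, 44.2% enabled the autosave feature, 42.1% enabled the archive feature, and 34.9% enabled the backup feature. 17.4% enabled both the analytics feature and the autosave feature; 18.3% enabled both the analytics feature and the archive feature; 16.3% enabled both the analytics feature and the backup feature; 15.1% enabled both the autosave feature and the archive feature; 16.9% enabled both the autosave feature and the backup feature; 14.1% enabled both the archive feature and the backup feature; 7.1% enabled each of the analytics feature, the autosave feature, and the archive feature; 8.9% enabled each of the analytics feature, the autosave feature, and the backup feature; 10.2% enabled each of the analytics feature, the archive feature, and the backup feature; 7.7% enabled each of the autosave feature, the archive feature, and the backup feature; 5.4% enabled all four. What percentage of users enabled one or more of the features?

97.2%

By inclusion-exclusion,
P(union) = 45.6 + 44.2 + 42.1 + 34.9 − 17.4 − 18.3 − 16.3 − 15.1 − 16.9 − 14.1 + 7.1 + 8.9 + 10.2 + 7.7 − 5.4 = 97.2%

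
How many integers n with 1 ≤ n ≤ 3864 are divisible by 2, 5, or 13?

2437

Using inclusion–exclusion:
⌊3864/2⌋ + ⌊3864/5⌋ + ⌊3864/13⌋ − ⌊3864/10⌋ − ⌊3864/26⌋ − ⌊3864/65⌋ + ⌊3864/130⌋ = 1932 + 772 + 297 − 386 − 148 − 59 + 29 = 2437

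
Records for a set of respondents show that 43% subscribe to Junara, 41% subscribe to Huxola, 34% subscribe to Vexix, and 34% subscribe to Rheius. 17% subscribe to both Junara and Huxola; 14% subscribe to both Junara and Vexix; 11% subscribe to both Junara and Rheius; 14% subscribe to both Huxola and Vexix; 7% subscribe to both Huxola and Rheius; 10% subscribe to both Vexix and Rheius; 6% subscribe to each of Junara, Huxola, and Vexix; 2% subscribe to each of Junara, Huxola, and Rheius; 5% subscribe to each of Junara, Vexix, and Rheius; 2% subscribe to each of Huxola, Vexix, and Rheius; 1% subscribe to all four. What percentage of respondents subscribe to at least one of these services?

93%

P(≥1) = 43 + 41 + 34 + 34 − 17 − 14 − 11 − 14 − 7 − 10 + 6 + 2 + 5 + 2 − 1 = 93%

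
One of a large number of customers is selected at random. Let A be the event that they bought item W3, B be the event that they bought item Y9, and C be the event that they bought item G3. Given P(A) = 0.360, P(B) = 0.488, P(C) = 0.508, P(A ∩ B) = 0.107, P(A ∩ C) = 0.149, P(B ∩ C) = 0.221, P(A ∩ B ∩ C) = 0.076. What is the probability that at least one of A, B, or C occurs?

0.955

Inclusion–exclusion gives
P(A ∪ B ∪ C) = 0.360 + 0.488 + 0.508 − 0.107 − 0.149 − 0.221 + 0.076 = 0.955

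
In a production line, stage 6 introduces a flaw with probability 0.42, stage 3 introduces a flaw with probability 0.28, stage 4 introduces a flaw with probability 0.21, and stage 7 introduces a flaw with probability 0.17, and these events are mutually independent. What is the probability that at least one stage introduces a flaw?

0.72617968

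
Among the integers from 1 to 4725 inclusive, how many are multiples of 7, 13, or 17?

1207

By inclusion–exclusion:
floor(4725/7) + floor(4725/13) + floor(4725/17) − floor(4725/91) − floor(4725/119) − floor(4725/221) + floor(4725/1547) = 675 + 363 + 277 − 51 − 39 − 21 + 3 = 1207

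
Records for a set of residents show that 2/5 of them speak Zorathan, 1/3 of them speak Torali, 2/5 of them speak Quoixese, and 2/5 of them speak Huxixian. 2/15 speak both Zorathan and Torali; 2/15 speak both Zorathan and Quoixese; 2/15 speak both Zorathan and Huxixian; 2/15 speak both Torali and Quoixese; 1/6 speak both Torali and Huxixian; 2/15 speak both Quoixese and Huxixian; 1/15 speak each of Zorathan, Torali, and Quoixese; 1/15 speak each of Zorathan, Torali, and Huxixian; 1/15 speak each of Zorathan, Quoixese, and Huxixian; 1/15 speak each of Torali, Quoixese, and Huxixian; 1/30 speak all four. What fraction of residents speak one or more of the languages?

14/15

P(union) = 2/5 + 1/3 + 2/5 + 2/5 − 2/15 − 2/15 − 2/15 − 2/15 − 1/6 − 2/15 + 1/15 + 1/15 + 1/15 + 1/15 − 1/30 = 14/15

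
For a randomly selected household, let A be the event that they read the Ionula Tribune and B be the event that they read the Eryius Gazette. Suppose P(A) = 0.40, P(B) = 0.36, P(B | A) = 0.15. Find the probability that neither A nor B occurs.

P(A ∩ B) = P(A)·P(B|A) = 0.40 × 0.15 = 0.06
P(A ∪ B) = 0.40 + 0.36 − 0.06 = 0.70
P(none) = 1 − 0.70 = 0.30

0.30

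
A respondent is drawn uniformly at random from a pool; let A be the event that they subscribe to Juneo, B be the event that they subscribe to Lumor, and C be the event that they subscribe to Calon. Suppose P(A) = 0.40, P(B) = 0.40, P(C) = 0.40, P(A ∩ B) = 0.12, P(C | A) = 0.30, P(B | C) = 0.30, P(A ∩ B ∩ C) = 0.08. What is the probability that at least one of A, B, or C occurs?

0.92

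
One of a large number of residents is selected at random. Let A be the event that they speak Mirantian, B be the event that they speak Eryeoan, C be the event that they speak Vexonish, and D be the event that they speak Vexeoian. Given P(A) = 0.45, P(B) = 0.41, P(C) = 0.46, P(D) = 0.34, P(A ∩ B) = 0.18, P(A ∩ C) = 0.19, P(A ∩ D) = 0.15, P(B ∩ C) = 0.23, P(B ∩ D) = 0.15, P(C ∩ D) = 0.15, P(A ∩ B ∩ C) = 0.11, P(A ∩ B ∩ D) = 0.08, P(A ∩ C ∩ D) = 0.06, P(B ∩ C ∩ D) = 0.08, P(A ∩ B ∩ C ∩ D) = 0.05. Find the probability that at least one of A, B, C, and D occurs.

0.89

By inclusion-exclusion,
P(A ∪ B ∪ C ∪ D) = 0.45 + 0.41 + 0.46 + 0.34 − 0.18 − 0.19 − 0.15 − 0.23 − 0.15 − 0.15 + 0.11 + 0.08 + 0.06 + 0.08 − 0.05 = 0.89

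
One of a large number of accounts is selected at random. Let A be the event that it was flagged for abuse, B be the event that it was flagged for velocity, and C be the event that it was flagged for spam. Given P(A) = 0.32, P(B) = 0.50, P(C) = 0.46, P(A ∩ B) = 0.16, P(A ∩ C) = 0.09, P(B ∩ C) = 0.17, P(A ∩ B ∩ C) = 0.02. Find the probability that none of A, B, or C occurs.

0.12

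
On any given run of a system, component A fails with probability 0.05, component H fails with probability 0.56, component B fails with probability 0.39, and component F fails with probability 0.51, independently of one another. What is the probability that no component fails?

0.1249402

P(none) = (1 − 0.05) × (1 − 0.56) × (1 − 0.39) × (1 − 0.51) = 0.95 × 0.44 × 0.61 × 0.49 = 0.1249402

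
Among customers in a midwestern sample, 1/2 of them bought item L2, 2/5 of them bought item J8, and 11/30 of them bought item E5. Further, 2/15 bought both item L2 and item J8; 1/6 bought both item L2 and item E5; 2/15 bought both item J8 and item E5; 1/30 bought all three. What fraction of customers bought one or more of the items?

13/15

P(≥1) = 1/2 + 2/5 + 11/30 − 2/15 − 1/6 − 2/15 + 1/30 = 13/15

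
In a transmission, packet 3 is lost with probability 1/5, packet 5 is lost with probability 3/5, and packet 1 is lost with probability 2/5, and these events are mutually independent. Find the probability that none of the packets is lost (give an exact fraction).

24/125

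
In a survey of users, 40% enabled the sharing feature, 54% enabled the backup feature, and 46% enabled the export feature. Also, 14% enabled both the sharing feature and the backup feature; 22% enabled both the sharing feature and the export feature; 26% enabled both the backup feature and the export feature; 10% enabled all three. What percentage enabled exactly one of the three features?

46%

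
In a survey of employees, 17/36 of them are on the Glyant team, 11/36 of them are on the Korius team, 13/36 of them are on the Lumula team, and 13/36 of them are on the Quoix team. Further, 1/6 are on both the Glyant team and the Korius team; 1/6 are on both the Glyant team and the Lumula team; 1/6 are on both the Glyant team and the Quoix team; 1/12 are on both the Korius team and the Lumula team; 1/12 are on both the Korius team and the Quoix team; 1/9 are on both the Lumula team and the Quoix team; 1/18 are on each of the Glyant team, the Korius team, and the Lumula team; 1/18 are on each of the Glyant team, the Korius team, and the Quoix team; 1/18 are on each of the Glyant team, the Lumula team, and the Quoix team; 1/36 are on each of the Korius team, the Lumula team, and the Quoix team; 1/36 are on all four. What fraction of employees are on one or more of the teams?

By inclusion–exclusion:
P(at least one) = 17/36 + 11/36 + 13/36 + 13/36 − 1/6 − 1/6 − 1/6 − 1/12 − 1/12 − 1/9 + 1/18 + 1/18 + 1/18 + 1/36 − 1/36 = 8/9

8/9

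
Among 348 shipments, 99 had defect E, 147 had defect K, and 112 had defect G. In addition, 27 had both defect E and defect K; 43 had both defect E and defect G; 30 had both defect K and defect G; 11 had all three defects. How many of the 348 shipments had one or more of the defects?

269

N(≥1) = 99 + 147 + 112 − 27 − 43 − 30 + 11 = 269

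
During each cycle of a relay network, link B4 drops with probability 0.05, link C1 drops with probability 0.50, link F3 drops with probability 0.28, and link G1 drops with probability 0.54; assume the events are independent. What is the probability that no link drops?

0.15732

P(none) = (1 − 0.05) × (1 − 0.50) × (1 − 0.28) × (1 − 0.54) = 0.95 × 0.50 × 0.72 × 0.46 = 0.15732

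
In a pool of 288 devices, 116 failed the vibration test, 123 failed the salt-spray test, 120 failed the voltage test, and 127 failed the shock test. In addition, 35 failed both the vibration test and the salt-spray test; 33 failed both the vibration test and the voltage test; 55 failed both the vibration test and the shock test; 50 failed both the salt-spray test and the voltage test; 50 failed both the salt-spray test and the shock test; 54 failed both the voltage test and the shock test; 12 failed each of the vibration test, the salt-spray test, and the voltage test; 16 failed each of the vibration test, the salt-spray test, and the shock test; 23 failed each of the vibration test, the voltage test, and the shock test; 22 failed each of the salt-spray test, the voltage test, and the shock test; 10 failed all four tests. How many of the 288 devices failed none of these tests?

16

Apply inclusion-exclusion:
|at least one| = 116 + 123 + 120 + 127 − 35 − 33 − 55 − 50 − 50 − 54 + 12 + 16 + 23 + 22 − 10 = 272
None: 288 − 272 = 16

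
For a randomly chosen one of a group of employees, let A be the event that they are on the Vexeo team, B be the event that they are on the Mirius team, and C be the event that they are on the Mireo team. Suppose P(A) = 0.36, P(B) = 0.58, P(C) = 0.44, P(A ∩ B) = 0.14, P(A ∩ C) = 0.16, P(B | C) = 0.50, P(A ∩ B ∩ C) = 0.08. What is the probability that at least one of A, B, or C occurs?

0.94

P(B ∩ C) = P(C)·P(B|C) = 0.44 × 0.50 = 0.22
By inclusion-exclusion,
P(A ∪ B ∪ C) = 0.36 + 0.58 + 0.44 − 0.14 − 0.16 − 0.22 + 0.08 = 0.94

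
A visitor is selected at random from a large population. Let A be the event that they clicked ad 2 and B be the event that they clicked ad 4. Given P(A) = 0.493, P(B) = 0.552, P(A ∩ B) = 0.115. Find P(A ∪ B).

0.930

Inclusion–exclusion gives
P(A ∪ B) = 0.493 + 0.552 − 0.115 = 0.930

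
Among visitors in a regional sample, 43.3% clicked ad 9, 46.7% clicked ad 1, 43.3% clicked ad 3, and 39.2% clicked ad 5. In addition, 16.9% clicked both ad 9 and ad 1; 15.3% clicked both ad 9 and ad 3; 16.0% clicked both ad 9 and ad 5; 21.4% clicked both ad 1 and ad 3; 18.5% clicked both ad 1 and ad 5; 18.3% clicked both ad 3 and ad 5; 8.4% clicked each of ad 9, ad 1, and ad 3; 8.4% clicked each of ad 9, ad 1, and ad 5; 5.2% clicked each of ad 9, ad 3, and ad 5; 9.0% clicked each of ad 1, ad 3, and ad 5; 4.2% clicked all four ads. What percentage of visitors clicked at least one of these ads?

P(≥1) = 43.3 + 46.7 + 43.3 + 39.2 − 16.9 − 15.3 − 16.0 − 21.4 − 18.5 − 18.3 + 8.4 + 8.4 + 5.2 + 9.0 − 4.2 = 92.9%

92.9%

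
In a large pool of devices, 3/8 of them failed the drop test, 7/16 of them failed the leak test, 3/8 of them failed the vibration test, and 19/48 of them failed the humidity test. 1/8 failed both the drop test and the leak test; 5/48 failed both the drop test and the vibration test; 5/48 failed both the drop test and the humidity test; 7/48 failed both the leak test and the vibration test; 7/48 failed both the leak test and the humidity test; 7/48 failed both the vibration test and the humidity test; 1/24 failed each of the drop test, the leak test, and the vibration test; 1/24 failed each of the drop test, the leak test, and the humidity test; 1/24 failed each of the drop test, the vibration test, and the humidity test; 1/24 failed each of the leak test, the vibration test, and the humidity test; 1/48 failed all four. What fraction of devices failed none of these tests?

Inclusion–exclusion gives
P(at least one) = 3/8 + 7/16 + 3/8 + 19/48 − 1/8 − 5/48 − 5/48 − 7/48 − 7/48 − 7/48 + 1/24 + 1/24 + 1/24 + 1/24 − 1/48 = 23/24
P(none) = 1 − 23/24 = 1/24

1/24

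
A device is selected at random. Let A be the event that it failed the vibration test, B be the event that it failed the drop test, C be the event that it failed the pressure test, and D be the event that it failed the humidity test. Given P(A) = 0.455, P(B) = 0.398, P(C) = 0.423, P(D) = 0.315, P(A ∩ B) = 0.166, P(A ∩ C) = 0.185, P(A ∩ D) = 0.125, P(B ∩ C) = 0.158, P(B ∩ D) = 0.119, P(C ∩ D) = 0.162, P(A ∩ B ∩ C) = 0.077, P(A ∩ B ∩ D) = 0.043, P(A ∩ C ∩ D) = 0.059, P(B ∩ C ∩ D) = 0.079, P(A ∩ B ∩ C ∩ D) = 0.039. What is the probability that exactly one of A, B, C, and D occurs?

P(exactly one) = 0.455 + 0.398 + 0.423 + 0.315 − 2·0.166 − 2·0.185 − 2·0.125 − 2·0.158 − 2·0.119 − 2·0.162 + 3·0.077 + 3·0.043 + 3·0.059 + 3·0.079 − 4·0.039 = 0.379

0.379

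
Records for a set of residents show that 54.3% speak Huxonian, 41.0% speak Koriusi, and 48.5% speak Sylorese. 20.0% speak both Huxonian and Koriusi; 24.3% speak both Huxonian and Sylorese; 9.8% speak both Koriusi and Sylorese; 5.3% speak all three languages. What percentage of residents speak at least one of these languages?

Apply inclusion-exclusion:
P(≥1) = 54.3 + 41.0 + 48.5 − 20.0 − 24.3 − 9.8 + 5.3 = 95.0%

95.0%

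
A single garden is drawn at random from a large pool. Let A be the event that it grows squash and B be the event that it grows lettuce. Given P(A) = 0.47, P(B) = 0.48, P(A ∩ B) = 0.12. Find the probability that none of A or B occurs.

By inclusion–exclusion:
P(A ∪ B) = 0.47 + 0.48 − 0.12 = 0.83
P(none) = 1 − 0.83 = 0.17

0.17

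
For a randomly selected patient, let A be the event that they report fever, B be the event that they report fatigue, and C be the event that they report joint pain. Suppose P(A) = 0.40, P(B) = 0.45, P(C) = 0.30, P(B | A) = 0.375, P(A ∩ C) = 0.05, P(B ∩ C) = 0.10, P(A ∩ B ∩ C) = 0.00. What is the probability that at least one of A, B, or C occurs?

0.85

P(A ∩ B) = P(A)·P(B|A) = 0.40 × 0.375 = 0.15
By inclusion–exclusion:
P(A ∪ B ∪ C) = 0.40 + 0.45 + 0.30 − 0.15 − 0.05 − 0.10 + 0.00 = 0.85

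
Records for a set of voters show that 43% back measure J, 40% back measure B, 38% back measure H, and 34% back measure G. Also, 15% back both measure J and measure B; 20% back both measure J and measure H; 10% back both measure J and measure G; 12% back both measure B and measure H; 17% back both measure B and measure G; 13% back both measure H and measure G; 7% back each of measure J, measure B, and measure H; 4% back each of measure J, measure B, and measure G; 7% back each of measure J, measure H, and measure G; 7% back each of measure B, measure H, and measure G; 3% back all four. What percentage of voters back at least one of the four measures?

90%

Using inclusion–exclusion:
P(≥1) = 43 + 40 + 38 + 34 − 15 − 20 − 10 − 12 − 17 − 13 + 7 + 4 + 7 + 7 − 3 = 90%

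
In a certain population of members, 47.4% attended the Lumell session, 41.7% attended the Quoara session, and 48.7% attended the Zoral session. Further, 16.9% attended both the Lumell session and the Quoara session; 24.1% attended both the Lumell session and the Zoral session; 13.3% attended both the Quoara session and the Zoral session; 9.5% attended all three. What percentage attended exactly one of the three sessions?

57.7%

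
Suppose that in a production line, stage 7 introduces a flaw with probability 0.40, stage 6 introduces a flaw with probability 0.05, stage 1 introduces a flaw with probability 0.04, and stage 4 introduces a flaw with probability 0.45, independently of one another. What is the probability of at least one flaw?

0.69904

P(none) = (1 − 0.40) × (1 − 0.05) × (1 − 0.04) × (1 − 0.45) = 0.60 × 0.95 × 0.96 × 0.55 = 0.30096
P(at least one) = 1 − 0.30096 = 0.69904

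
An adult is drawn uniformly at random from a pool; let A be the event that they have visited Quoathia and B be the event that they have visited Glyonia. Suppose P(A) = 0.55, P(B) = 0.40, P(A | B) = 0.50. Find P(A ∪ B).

P(A ∩ B) = P(B)·P(A|B) = 0.40 × 0.50 = 0.20
Using inclusion–exclusion:
P(A ∪ B) = 0.55 + 0.40 − 0.20 = 0.75

0.75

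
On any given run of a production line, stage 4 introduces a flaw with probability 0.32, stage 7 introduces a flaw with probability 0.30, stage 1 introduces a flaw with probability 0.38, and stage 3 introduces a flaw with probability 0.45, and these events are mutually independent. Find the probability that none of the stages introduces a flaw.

Independence gives P(none) = ∏(1 − pᵢ).
P(none) = (1 − 0.32) × (1 − 0.30) × (1 − 0.38) × (1 − 0.45) = 0.68 × 0.70 × 0.62 × 0.55 = 0.162316

0.162316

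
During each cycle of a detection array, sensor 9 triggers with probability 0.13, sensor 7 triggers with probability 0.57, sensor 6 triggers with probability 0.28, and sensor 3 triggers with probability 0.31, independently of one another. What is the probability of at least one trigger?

0.81414712

P(none) = (1 − 0.13) × (1 − 0.57) × (1 − 0.28) × (1 − 0.31) = 0.87 × 0.43 × 0.72 × 0.69 = 0.18585288
P(at least one) = 1 − 0.18585288 = 0.81414712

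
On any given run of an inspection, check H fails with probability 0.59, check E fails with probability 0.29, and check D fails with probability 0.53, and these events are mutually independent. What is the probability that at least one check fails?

P(none) = (1 − 0.59) × (1 − 0.29) × (1 − 0.53) = 0.41 × 0.71 × 0.47 = 0.136817
P(at least one) = 1 − 0.136817 = 0.863183

0.863183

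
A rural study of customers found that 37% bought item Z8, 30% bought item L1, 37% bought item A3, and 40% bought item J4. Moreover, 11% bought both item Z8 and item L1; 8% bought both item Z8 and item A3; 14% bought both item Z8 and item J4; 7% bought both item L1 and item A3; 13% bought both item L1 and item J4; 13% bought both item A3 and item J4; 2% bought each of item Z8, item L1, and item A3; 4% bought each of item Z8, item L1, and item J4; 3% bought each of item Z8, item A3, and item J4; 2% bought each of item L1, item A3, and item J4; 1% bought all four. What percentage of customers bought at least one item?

88%

Using inclusion–exclusion:
P(≥1) = 37 + 30 + 37 + 40 − 11 − 8 − 14 − 7 − 13 − 13 + 2 + 4 + 3 + 2 − 1 = 88%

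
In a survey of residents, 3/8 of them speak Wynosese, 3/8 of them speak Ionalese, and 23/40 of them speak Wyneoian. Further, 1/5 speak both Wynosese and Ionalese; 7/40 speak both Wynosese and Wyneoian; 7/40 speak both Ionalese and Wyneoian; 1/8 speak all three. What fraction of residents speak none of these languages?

1/10

P(union) = 3/8 + 3/8 + 23/40 − 1/5 − 7/40 − 7/40 + 1/8 = 9/10
P(none) = 1 − 9/10 = 1/10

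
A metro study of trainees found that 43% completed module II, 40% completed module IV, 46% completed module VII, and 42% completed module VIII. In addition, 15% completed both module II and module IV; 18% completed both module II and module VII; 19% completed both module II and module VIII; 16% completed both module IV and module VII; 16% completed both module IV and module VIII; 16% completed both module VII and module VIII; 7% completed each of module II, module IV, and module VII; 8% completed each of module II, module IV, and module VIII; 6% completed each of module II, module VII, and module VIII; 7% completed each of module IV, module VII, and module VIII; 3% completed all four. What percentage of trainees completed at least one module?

96%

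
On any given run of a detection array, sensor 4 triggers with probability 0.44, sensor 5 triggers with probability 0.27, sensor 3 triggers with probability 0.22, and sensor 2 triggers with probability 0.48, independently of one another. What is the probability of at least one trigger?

P(none) = (1 − 0.44) × (1 − 0.27) × (1 − 0.22) × (1 − 0.48) = 0.56 × 0.73 × 0.78 × 0.52 = 0.16580928
P(at least one) = 1 − 0.16580928 = 0.83419072

0.83419072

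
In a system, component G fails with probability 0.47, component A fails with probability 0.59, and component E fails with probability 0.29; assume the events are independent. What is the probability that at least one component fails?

Since the events are independent, P(none) is the product of the individual non-occurrence probabilities.
P(none) = (1 − 0.47) × (1 − 0.59) × (1 − 0.29) = 0.53 × 0.41 × 0.71 = 0.154283
P(at least one) = 1 − 0.154283 = 0.845717

0.845717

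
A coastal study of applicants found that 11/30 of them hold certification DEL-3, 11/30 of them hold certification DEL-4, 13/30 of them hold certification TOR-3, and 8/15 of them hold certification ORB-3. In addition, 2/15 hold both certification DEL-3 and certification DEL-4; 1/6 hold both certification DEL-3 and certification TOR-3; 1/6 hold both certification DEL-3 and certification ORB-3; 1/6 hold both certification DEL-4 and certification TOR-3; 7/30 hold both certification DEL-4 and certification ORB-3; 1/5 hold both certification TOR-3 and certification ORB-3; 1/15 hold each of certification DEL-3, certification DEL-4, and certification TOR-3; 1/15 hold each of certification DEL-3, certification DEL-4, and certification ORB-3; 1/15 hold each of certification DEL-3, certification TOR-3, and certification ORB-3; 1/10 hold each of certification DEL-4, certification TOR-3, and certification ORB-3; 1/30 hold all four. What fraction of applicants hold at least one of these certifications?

By inclusion-exclusion,
P(≥1) = 11/30 + 11/30 + 13/30 + 8/15 − 2/15 − 1/6 − 1/6 − 1/6 − 7/30 − 1/5 + 1/15 + 1/15 + 1/15 + 1/10 − 1/30 = 9/10

9/10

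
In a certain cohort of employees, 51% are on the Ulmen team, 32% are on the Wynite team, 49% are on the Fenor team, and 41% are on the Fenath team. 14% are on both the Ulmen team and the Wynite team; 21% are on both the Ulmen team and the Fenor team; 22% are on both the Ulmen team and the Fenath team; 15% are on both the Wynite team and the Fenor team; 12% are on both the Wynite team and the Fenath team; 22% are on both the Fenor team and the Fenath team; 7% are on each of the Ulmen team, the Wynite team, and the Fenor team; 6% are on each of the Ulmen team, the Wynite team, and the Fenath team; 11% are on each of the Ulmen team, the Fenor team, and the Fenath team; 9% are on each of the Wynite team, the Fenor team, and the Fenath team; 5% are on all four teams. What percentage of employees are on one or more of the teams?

P(at least one) = 51 + 32 + 49 + 41 − 14 − 21 − 22 − 15 − 12 − 22 + 7 + 6 + 11 + 9 − 5 = 95%

95%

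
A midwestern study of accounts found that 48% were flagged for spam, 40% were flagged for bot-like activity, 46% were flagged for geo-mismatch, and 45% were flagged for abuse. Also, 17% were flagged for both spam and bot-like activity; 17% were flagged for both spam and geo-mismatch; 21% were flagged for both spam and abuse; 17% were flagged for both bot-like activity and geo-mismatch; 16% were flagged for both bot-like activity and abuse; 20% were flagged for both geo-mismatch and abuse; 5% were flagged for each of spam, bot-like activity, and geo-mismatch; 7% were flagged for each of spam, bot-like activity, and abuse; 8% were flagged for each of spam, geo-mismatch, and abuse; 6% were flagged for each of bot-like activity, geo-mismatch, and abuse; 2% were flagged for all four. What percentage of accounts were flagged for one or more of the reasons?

By inclusion-exclusion,
P(≥1) = 48 + 40 + 46 + 45 − 17 − 17 − 21 − 17 − 16 − 20 + 5 + 7 + 8 + 6 − 2 = 95%

95%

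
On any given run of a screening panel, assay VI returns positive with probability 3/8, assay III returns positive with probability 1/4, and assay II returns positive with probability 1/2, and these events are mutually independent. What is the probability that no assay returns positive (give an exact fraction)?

15/64

Since the events are independent, P(none) is the product of the individual non-occurrence probabilities.
P(none) = (1 − 3/8) × (1 − 1/4) × (1 − 1/2) = 5/8 × 3/4 × 1/2 = 15/64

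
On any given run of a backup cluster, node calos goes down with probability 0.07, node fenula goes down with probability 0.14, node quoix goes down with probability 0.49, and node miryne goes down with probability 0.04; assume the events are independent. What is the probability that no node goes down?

0.39158208

P(none) = (1 − 0.07) × (1 − 0.14) × (1 − 0.49) × (1 − 0.04) = 0.93 × 0.86 × 0.51 × 0.96 = 0.39158208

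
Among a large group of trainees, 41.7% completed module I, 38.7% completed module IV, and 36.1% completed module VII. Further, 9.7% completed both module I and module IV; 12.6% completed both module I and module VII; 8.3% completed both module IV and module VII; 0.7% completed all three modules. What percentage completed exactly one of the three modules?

By inclusion–exclusion (exactly-one form):
P(exactly one) = 41.7 + 38.7 + 36.1 − 2·9.7 − 2·12.6 − 2·8.3 + 3·0.7 = 57.4%

57.4%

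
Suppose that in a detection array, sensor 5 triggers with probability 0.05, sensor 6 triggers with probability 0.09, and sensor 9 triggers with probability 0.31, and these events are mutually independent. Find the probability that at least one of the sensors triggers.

0.403495

Independence gives P(none) = ∏(1 − pᵢ).
P(none) = (1 − 0.05) × (1 − 0.09) × (1 − 0.31) = 0.95 × 0.91 × 0.69 = 0.596505
P(at least one) = 1 − 0.596505 = 0.403495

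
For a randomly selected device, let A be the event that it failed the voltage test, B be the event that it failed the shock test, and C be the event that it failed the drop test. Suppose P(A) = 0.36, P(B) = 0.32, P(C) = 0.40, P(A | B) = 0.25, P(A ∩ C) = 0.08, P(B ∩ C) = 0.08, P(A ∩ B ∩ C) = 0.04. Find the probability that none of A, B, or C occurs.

0.12

P(A ∩ B) = P(B)·P(A|B) = 0.32 × 0.25 = 0.08
Apply inclusion-exclusion:
P(A ∪ B ∪ C) = 0.36 + 0.32 + 0.40 − 0.08 − 0.08 − 0.08 + 0.04 = 0.88
P(none) = 1 − 0.88 = 0.12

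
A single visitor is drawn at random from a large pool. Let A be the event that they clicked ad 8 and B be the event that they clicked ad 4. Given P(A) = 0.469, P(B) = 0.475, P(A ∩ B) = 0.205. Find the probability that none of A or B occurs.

P(A ∪ B) = 0.469 + 0.475 − 0.205 = 0.739
P(none) = 1 − 0.739 = 0.261

0.261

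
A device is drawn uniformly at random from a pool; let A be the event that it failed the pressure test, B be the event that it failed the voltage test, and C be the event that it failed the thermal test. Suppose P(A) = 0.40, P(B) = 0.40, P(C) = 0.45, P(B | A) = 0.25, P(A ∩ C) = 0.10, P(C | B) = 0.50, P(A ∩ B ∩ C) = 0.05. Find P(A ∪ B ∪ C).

0.90

P(A ∩ B) = P(A)·P(B|A) = 0.40 × 0.25 = 0.10
P(B ∩ C) = P(B)·P(C|B) = 0.40 × 0.50 = 0.20
By inclusion–exclusion:
P(A ∪ B ∪ C) = 0.40 + 0.40 + 0.45 − 0.10 − 0.10 − 0.20 + 0.05 = 0.90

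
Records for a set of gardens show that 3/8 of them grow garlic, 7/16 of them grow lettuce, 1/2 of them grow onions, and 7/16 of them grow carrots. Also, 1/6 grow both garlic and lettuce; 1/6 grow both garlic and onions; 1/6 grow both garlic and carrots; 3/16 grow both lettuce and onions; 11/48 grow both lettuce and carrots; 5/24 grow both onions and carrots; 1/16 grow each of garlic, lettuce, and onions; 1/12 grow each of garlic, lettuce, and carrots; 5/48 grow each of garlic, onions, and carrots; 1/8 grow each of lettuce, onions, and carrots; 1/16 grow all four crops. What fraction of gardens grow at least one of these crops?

15/16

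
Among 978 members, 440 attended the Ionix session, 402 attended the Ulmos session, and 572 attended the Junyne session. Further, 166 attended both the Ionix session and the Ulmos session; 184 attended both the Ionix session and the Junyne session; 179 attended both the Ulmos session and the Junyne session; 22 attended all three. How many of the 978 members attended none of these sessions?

|union| = 440 + 402 + 572 − 166 − 184 − 179 + 22 = 907
None: 978 − 907 = 71

71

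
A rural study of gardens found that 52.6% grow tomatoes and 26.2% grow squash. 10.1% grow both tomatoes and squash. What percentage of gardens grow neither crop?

31.3%

Inclusion–exclusion gives
P(union) = 52.6 + 26.2 − 10.1 = 68.7%
P(none) = 100% − 68.7% = 31.3%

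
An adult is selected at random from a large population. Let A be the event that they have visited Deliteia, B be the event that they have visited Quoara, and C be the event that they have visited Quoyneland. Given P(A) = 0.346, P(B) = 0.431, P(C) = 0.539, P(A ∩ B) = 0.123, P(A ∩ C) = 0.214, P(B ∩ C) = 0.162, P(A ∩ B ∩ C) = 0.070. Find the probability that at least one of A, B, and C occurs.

P(A ∪ B ∪ C) = 0.346 + 0.431 + 0.539 − 0.123 − 0.214 − 0.162 + 0.070 = 0.887

0.887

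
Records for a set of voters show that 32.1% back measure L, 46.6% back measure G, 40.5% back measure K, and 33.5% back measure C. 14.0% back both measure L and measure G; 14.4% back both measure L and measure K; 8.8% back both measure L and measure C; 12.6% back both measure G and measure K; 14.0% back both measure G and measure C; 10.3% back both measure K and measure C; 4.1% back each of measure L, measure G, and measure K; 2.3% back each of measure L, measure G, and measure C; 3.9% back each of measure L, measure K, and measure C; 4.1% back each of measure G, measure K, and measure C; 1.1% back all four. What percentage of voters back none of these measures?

P(at least one) = 32.1 + 46.6 + 40.5 + 33.5 − 14.0 − 14.4 − 8.8 − 12.6 − 14.0 − 10.3 + 4.1 + 2.3 + 3.9 + 4.1 − 1.1 = 91.9%
P(none) = 100% − 91.9% = 8.1%

8.1%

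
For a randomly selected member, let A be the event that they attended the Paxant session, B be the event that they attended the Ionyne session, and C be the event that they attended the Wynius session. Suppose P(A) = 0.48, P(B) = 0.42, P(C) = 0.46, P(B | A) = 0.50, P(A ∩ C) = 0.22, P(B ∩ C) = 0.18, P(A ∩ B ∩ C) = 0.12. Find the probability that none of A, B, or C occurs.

P(A ∩ B) = P(A)·P(B|A) = 0.48 × 0.50 = 0.24
P(A ∪ B ∪ C) = 0.48 + 0.42 + 0.46 − 0.24 − 0.22 − 0.18 + 0.12 = 0.84
P(none) = 1 − 0.84 = 0.16

0.16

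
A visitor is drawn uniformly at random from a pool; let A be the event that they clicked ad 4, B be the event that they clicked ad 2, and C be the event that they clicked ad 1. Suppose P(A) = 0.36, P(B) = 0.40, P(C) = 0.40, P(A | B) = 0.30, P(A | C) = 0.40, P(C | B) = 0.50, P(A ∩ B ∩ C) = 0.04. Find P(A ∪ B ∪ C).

P(A ∩ B) = P(B)·P(A|B) = 0.40 × 0.30 = 0.12
P(A ∩ C) = P(C)·P(A|C) = 0.40 × 0.40 = 0.16
P(B ∩ C) = P(B)·P(C|B) = 0.40 × 0.50 = 0.20
P(A ∪ B ∪ C) = 0.36 + 0.40 + 0.40 − 0.12 − 0.16 − 0.20 + 0.04 = 0.72

0.72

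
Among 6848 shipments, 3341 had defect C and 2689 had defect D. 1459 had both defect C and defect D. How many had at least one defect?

4571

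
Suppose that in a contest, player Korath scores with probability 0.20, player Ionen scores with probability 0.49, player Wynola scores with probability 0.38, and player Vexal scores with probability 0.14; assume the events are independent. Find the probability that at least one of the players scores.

0.7824544

P(none) = (1 − 0.20) × (1 − 0.49) × (1 − 0.38) × (1 − 0.14) = 0.80 × 0.51 × 0.62 × 0.86 = 0.2175456
P(at least one) = 1 − 0.2175456 = 0.7824544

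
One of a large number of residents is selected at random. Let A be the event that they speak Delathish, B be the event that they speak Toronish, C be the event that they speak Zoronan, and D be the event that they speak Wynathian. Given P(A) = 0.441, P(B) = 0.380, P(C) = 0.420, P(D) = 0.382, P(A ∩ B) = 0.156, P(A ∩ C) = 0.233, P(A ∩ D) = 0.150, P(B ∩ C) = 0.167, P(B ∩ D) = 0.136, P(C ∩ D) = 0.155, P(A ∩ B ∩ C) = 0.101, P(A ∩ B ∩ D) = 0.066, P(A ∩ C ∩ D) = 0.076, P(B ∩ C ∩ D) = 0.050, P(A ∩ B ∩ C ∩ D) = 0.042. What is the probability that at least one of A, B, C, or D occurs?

By inclusion-exclusion,
P(A ∪ B ∪ C ∪ D) = 0.441 + 0.380 + 0.420 + 0.382 − 0.156 − 0.233 − 0.150 − 0.167 − 0.136 − 0.155 + 0.101 + 0.066 + 0.076 + 0.050 − 0.042 = 0.877

0.877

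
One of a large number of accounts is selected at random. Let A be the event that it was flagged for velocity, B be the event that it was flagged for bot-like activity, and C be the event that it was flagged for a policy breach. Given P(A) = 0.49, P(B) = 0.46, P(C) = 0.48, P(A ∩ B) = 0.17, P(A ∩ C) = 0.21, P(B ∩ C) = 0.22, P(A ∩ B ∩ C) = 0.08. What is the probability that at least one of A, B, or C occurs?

0.91

Using inclusion–exclusion:
P(A ∪ B ∪ C) = 0.49 + 0.46 + 0.48 − 0.17 − 0.21 − 0.22 + 0.08 = 0.91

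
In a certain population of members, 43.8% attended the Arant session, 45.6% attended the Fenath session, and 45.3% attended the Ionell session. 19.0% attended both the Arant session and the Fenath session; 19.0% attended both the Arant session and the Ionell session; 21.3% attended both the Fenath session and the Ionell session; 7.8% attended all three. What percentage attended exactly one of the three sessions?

39.5%

P(exactly one) = 43.8 + 45.6 + 45.3 − 2·19.0 − 2·19.0 − 2·21.3 + 3·7.8 = 39.5%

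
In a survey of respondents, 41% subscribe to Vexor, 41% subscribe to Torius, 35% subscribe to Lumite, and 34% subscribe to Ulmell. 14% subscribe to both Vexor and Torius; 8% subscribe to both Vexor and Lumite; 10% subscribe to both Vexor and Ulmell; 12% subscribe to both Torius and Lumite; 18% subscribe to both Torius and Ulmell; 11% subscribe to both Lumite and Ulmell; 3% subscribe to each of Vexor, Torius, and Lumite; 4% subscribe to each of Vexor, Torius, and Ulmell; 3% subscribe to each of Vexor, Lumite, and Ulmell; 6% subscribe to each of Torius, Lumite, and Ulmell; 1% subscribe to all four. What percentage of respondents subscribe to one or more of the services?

93%

Apply inclusion-exclusion:
P(union) = 41 + 41 + 35 + 34 − 14 − 8 − 10 − 12 − 18 − 11 + 3 + 4 + 3 + 6 − 1 = 93%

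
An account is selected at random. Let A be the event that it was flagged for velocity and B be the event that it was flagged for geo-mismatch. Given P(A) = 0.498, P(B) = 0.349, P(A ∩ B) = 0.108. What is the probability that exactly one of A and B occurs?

P(exactly one) = 0.498 + 0.349 − 2·0.108 = 0.631

0.631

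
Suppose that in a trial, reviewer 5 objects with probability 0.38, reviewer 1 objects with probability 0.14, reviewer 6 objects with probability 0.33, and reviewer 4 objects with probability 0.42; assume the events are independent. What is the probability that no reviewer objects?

0.20720152

Independence gives P(none) = ∏(1 − pᵢ).
P(none) = (1 − 0.38) × (1 − 0.14) × (1 − 0.33) × (1 − 0.42) = 0.62 × 0.86 × 0.67 × 0.58 = 0.20720152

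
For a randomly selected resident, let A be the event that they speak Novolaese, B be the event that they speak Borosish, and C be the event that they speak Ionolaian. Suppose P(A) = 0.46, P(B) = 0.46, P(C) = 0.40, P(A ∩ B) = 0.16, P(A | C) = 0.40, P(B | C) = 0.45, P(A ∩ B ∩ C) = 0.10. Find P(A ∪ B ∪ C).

0.92

P(A ∩ C) = P(C)·P(A|C) = 0.40 × 0.40 = 0.16
P(B ∩ C) = P(C)·P(B|C) = 0.40 × 0.45 = 0.18
By inclusion–exclusion:
P(A ∪ B ∪ C) = 0.46 + 0.46 + 0.40 − 0.16 − 0.16 − 0.18 + 0.10 = 0.92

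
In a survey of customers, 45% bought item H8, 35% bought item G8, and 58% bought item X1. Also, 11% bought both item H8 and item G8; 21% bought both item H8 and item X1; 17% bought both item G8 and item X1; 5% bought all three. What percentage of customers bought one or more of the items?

By inclusion–exclusion:
P(union) = 45 + 35 + 58 − 11 − 21 − 17 + 5 = 94%

94%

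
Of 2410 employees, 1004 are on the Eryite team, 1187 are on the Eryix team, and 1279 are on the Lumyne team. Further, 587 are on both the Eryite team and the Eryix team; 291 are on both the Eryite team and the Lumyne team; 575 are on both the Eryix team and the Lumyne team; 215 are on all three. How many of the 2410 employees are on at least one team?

2232

By inclusion–exclusion:
|at least one| = 1004 + 1187 + 1279 − 587 − 291 − 575 + 215 = 2232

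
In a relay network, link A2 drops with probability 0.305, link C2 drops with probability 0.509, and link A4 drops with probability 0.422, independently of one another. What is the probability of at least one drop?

P(none) = (1 − 0.305) × (1 − 0.509) × (1 − 0.422) = 0.695 × 0.491 × 0.578 = 0.19723961
P(at least one) = 1 − 0.19723961 = 0.80276039

0.80276039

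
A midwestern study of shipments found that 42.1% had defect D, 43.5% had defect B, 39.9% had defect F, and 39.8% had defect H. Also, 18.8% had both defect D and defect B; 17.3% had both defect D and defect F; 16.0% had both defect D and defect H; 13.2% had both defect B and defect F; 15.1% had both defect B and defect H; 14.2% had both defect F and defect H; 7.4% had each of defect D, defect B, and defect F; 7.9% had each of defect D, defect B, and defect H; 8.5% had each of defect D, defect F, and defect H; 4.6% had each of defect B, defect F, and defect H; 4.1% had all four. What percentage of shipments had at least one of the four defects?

P(≥1) = 42.1 + 43.5 + 39.9 + 39.8 − 18.8 − 17.3 − 16.0 − 13.2 − 15.1 − 14.2 + 7.4 + 7.9 + 8.5 + 4.6 − 4.1 = 95.0%

95.0%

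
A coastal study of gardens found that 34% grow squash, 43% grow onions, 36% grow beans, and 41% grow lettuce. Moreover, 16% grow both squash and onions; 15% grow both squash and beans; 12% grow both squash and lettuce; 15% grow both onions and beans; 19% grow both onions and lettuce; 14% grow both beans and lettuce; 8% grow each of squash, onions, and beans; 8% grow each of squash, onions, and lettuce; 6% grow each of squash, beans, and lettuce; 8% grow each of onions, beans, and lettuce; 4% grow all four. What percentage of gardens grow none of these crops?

11%

P(≥1) = 34 + 43 + 36 + 41 − 16 − 15 − 12 − 15 − 19 − 14 + 8 + 8 + 6 + 8 − 4 = 89%
P(none) = 100% − 89% = 11%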